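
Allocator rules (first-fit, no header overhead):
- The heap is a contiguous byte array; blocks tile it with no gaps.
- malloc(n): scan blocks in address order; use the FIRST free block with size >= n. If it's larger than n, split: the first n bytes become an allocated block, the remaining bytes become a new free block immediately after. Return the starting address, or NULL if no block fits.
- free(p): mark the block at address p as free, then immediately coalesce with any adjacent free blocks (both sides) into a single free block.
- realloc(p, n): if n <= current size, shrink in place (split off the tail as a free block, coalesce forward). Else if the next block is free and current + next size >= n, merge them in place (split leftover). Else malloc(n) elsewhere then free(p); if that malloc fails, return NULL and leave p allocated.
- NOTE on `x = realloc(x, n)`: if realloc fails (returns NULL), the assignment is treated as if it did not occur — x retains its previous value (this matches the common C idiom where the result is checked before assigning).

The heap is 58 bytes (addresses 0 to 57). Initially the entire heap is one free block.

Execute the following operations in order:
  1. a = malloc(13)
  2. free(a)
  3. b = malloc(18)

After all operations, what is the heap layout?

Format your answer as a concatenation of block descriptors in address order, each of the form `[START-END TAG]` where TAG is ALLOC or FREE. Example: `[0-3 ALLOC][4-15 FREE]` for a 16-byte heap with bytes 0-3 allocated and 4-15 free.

Answer: [0-17 ALLOC][18-57 FREE]

Derivation:
Op 1: a = malloc(13) -> a = 0; heap: [0-12 ALLOC][13-57 FREE]
Op 2: free(a) -> (freed a); heap: [0-57 FREE]
Op 3: b = malloc(18) -> b = 0; heap: [0-17 ALLOC][18-57 FREE]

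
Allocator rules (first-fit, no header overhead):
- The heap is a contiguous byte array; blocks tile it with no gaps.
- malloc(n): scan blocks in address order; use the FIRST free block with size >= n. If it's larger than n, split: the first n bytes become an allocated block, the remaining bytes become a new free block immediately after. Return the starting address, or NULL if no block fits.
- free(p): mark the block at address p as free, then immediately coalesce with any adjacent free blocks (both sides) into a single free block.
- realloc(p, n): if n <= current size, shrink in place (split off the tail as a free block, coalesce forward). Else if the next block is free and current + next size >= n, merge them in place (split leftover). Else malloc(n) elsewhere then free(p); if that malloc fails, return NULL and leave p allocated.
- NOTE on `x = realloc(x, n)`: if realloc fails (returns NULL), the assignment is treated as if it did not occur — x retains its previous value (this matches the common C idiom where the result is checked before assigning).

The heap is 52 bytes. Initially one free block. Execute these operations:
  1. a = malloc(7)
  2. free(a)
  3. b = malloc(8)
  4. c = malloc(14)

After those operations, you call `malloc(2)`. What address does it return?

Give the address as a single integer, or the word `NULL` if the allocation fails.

Op 1: a = malloc(7) -> a = 0; heap: [0-6 ALLOC][7-51 FREE]
Op 2: free(a) -> (freed a); heap: [0-51 FREE]
Op 3: b = malloc(8) -> b = 0; heap: [0-7 ALLOC][8-51 FREE]
Op 4: c = malloc(14) -> c = 8; heap: [0-7 ALLOC][8-21 ALLOC][22-51 FREE]
malloc(2): first-fit scan over [0-7 ALLOC][8-21 ALLOC][22-51 FREE] -> 22

Answer: 22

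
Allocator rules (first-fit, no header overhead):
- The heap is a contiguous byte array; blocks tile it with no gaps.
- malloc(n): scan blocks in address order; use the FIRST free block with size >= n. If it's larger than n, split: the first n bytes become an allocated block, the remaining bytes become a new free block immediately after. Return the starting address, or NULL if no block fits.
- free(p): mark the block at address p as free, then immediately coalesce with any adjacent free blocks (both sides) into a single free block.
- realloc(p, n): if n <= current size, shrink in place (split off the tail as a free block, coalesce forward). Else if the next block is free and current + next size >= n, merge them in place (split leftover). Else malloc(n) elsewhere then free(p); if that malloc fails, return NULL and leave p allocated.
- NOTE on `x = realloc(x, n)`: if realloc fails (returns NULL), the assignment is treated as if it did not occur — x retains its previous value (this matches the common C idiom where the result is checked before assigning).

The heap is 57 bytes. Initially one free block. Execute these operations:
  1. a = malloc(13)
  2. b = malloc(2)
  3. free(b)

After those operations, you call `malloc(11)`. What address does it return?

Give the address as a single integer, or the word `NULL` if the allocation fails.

Op 1: a = malloc(13) -> a = 0; heap: [0-12 ALLOC][13-56 FREE]
Op 2: b = malloc(2) -> b = 13; heap: [0-12 ALLOC][13-14 ALLOC][15-56 FREE]
Op 3: free(b) -> (freed b); heap: [0-12 ALLOC][13-56 FREE]
malloc(11): first-fit scan over [0-12 ALLOC][13-56 FREE] -> 13

Answer: 13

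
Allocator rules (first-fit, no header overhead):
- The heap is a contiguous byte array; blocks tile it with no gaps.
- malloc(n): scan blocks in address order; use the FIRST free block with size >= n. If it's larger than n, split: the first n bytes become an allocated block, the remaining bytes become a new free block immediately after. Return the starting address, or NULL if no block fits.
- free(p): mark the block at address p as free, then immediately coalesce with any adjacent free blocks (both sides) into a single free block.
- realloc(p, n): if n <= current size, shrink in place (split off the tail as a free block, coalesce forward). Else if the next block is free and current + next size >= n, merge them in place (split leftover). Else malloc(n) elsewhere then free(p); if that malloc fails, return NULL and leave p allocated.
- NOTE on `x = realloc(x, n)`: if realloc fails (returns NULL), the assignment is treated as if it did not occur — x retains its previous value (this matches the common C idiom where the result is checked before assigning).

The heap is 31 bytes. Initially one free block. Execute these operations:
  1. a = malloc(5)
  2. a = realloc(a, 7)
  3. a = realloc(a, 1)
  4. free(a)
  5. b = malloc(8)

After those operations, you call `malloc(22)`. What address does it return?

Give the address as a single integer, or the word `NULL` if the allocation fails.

Op 1: a = malloc(5) -> a = 0; heap: [0-4 ALLOC][5-30 FREE]
Op 2: a = realloc(a, 7) -> a = 0; heap: [0-6 ALLOC][7-30 FREE]
Op 3: a = realloc(a, 1) -> a = 0; heap: [0-0 ALLOC][1-30 FREE]
Op 4: free(a) -> (freed a); heap: [0-30 FREE]
Op 5: b = malloc(8) -> b = 0; heap: [0-7 ALLOC][8-30 FREE]
malloc(22): first-fit scan over [0-7 ALLOC][8-30 FREE] -> 8

Answer: 8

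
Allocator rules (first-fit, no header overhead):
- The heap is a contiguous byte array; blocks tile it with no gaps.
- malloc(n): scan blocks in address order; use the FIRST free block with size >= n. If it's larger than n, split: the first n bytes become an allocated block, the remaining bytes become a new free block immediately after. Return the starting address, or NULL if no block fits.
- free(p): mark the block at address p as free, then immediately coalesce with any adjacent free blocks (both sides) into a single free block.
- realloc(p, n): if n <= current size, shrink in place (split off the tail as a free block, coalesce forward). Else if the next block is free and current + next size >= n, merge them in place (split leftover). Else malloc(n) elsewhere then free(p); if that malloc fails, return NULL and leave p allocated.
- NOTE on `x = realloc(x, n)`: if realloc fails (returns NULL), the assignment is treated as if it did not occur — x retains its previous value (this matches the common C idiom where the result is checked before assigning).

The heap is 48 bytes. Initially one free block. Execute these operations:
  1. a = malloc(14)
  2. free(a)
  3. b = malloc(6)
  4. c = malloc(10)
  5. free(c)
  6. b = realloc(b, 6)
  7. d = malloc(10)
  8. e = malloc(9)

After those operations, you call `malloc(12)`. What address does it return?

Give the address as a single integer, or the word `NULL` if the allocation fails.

Answer: 25

Derivation:
Op 1: a = malloc(14) -> a = 0; heap: [0-13 ALLOC][14-47 FREE]
Op 2: free(a) -> (freed a); heap: [0-47 FREE]
Op 3: b = malloc(6) -> b = 0; heap: [0-5 ALLOC][6-47 FREE]
Op 4: c = malloc(10) -> c = 6; heap: [0-5 ALLOC][6-15 ALLOC][16-47 FREE]
Op 5: free(c) -> (freed c); heap: [0-5 ALLOC][6-47 FREE]
Op 6: b = realloc(b, 6) -> b = 0; heap: [0-5 ALLOC][6-47 FREE]
Op 7: d = malloc(10) -> d = 6; heap: [0-5 ALLOC][6-15 ALLOC][16-47 FREE]
Op 8: e = malloc(9) -> e = 16; heap: [0-5 ALLOC][6-15 ALLOC][16-24 ALLOC][25-47 FREE]
malloc(12): first-fit scan over [0-5 ALLOC][6-15 ALLOC][16-24 ALLOC][25-47 FREE] -> 25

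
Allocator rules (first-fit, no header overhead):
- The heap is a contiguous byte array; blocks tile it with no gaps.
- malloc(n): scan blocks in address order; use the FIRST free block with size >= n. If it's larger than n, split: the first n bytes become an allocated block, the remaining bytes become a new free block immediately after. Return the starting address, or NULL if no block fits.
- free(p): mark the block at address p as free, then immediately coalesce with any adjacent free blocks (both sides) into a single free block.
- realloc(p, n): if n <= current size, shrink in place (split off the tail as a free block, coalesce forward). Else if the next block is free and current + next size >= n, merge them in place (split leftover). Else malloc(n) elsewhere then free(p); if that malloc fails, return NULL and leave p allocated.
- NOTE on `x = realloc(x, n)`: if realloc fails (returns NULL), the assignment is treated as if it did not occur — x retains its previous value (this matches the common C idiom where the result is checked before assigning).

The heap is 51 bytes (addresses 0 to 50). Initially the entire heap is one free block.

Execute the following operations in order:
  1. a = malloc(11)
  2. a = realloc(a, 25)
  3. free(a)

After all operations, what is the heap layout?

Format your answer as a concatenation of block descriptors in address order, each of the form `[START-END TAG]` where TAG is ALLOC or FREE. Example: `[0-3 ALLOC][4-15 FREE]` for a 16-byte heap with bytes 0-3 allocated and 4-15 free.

Op 1: a = malloc(11) -> a = 0; heap: [0-10 ALLOC][11-50 FREE]
Op 2: a = realloc(a, 25) -> a = 0; heap: [0-24 ALLOC][25-50 FREE]
Op 3: free(a) -> (freed a); heap: [0-50 FREE]

Answer: [0-50 FREE]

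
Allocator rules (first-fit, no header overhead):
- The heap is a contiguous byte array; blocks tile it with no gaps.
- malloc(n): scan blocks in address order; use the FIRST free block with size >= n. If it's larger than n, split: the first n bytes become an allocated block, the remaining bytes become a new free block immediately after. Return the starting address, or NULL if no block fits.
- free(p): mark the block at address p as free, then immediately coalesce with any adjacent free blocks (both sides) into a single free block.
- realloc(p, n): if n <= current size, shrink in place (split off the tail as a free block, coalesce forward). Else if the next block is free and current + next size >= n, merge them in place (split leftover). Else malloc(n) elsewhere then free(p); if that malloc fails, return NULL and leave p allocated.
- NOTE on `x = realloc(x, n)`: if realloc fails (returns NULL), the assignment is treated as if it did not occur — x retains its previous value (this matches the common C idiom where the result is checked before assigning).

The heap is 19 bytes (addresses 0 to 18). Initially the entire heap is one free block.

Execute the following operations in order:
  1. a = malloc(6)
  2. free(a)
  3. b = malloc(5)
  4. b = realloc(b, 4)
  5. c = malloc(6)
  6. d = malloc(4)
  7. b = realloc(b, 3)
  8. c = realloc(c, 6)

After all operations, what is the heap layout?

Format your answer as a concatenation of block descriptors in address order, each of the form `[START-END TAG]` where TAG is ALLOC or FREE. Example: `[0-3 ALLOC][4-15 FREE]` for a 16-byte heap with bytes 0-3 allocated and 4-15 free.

Op 1: a = malloc(6) -> a = 0; heap: [0-5 ALLOC][6-18 FREE]
Op 2: free(a) -> (freed a); heap: [0-18 FREE]
Op 3: b = malloc(5) -> b = 0; heap: [0-4 ALLOC][5-18 FREE]
Op 4: b = realloc(b, 4) -> b = 0; heap: [0-3 ALLOC][4-18 FREE]
Op 5: c = malloc(6) -> c = 4; heap: [0-3 ALLOC][4-9 ALLOC][10-18 FREE]
Op 6: d = malloc(4) -> d = 10; heap: [0-3 ALLOC][4-9 ALLOC][10-13 ALLOC][14-18 FREE]
Op 7: b = realloc(b, 3) -> b = 0; heap: [0-2 ALLOC][3-3 FREE][4-9 ALLOC][10-13 ALLOC][14-18 FREE]
Op 8: c = realloc(c, 6) -> c = 4; heap: [0-2 ALLOC][3-3 FREE][4-9 ALLOC][10-13 ALLOC][14-18 FREE]

Answer: [0-2 ALLOC][3-3 FREE][4-9 ALLOC][10-13 ALLOC][14-18 FREE]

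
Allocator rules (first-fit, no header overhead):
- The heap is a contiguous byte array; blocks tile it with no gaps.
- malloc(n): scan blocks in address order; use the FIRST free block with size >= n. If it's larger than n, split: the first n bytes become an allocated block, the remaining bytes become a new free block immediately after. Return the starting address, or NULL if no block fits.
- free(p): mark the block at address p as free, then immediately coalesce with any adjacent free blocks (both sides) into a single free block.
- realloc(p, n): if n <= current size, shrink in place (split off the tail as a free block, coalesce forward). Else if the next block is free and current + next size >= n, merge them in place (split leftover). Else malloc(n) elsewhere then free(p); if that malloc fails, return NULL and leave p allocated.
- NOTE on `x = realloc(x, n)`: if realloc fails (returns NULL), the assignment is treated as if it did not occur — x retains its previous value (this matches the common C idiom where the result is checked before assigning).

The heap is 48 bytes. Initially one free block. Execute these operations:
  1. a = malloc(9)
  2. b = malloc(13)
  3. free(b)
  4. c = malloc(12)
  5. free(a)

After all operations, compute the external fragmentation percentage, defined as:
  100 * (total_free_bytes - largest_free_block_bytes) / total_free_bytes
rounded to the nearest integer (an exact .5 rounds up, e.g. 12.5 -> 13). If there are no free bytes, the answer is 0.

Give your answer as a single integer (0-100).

Op 1: a = malloc(9) -> a = 0; heap: [0-8 ALLOC][9-47 FREE]
Op 2: b = malloc(13) -> b = 9; heap: [0-8 ALLOC][9-21 ALLOC][22-47 FREE]
Op 3: free(b) -> (freed b); heap: [0-8 ALLOC][9-47 FREE]
Op 4: c = malloc(12) -> c = 9; heap: [0-8 ALLOC][9-20 ALLOC][21-47 FREE]
Op 5: free(a) -> (freed a); heap: [0-8 FREE][9-20 ALLOC][21-47 FREE]
Free blocks: [9 27] total_free=36 largest=27 -> 100*(36-27)/36 = 900/36 = 25

Answer: 25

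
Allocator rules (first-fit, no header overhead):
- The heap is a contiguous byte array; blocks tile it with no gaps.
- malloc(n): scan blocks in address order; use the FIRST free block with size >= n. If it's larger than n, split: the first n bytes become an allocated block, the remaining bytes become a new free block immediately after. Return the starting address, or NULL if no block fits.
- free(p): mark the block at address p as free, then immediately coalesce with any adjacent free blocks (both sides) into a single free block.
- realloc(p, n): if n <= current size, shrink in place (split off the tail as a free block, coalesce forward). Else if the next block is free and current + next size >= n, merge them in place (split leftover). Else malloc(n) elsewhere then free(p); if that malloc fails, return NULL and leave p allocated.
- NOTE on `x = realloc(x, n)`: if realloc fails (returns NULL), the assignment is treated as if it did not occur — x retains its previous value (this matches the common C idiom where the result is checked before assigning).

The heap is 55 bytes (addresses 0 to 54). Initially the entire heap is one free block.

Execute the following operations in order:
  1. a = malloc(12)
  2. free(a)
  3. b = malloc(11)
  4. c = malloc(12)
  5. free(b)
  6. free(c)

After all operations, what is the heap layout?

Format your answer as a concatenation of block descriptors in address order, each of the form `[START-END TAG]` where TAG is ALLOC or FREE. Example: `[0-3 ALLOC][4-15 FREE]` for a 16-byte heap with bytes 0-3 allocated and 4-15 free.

Answer: [0-54 FREE]

Derivation:
Op 1: a = malloc(12) -> a = 0; heap: [0-11 ALLOC][12-54 FREE]
Op 2: free(a) -> (freed a); heap: [0-54 FREE]
Op 3: b = malloc(11) -> b = 0; heap: [0-10 ALLOC][11-54 FREE]
Op 4: c = malloc(12) -> c = 11; heap: [0-10 ALLOC][11-22 ALLOC][23-54 FREE]
Op 5: free(b) -> (freed b); heap: [0-10 FREE][11-22 ALLOC][23-54 FREE]
Op 6: free(c) -> (freed c); heap: [0-54 FREE]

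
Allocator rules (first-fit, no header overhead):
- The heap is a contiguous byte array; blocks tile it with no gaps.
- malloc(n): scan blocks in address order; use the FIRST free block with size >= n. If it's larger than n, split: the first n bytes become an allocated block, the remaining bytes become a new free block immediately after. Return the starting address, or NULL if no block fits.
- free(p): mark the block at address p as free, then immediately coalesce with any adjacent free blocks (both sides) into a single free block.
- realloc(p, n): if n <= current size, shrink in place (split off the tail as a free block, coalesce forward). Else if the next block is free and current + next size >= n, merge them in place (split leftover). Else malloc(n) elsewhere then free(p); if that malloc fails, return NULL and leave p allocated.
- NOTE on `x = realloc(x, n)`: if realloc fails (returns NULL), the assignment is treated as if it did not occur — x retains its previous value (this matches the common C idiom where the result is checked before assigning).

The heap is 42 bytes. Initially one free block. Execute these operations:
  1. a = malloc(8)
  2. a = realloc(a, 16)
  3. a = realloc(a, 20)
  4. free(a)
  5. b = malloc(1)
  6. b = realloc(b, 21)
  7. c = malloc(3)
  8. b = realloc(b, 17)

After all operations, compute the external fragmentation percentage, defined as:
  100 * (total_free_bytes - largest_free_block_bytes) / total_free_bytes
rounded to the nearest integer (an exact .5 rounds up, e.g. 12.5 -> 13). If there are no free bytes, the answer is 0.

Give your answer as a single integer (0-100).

Op 1: a = malloc(8) -> a = 0; heap: [0-7 ALLOC][8-41 FREE]
Op 2: a = realloc(a, 16) -> a = 0; heap: [0-15 ALLOC][16-41 FREE]
Op 3: a = realloc(a, 20) -> a = 0; heap: [0-19 ALLOC][20-41 FREE]
Op 4: free(a) -> (freed a); heap: [0-41 FREE]
Op 5: b = malloc(1) -> b = 0; heap: [0-0 ALLOC][1-41 FREE]
Op 6: b = realloc(b, 21) -> b = 0; heap: [0-20 ALLOC][21-41 FREE]
Op 7: c = malloc(3) -> c = 21; heap: [0-20 ALLOC][21-23 ALLOC][24-41 FREE]
Op 8: b = realloc(b, 17) -> b = 0; heap: [0-16 ALLOC][17-20 FREE][21-23 ALLOC][24-41 FREE]
Free blocks: [4 18] total_free=22 largest=18 -> 100*(22-18)/22 = 400/22 ≈ 18.182 -> rounds to 18

Answer: 18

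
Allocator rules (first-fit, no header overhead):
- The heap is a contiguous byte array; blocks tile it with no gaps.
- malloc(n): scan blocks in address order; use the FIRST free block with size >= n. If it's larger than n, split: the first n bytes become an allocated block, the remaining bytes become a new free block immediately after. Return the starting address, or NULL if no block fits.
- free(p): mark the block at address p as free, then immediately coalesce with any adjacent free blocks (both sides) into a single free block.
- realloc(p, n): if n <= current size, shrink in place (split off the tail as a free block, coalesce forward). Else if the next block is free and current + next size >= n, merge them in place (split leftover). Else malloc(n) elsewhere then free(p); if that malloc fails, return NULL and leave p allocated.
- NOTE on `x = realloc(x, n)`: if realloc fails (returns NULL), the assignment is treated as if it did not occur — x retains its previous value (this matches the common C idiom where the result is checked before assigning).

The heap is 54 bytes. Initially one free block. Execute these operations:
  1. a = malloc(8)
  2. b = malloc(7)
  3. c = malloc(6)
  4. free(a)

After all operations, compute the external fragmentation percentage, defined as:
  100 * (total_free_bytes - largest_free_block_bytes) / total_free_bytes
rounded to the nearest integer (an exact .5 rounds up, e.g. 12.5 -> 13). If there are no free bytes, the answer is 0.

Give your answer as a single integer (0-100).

Answer: 20

Derivation:
Op 1: a = malloc(8) -> a = 0; heap: [0-7 ALLOC][8-53 FREE]
Op 2: b = malloc(7) -> b = 8; heap: [0-7 ALLOC][8-14 ALLOC][15-53 FREE]
Op 3: c = malloc(6) -> c = 15; heap: [0-7 ALLOC][8-14 ALLOC][15-20 ALLOC][21-53 FREE]
Op 4: free(a) -> (freed a); heap: [0-7 FREE][8-14 ALLOC][15-20 ALLOC][21-53 FREE]
Free blocks: [8 33] total_free=41 largest=33 -> 100*(41-33)/41 = 800/41 ≈ 19.512 -> rounds to 20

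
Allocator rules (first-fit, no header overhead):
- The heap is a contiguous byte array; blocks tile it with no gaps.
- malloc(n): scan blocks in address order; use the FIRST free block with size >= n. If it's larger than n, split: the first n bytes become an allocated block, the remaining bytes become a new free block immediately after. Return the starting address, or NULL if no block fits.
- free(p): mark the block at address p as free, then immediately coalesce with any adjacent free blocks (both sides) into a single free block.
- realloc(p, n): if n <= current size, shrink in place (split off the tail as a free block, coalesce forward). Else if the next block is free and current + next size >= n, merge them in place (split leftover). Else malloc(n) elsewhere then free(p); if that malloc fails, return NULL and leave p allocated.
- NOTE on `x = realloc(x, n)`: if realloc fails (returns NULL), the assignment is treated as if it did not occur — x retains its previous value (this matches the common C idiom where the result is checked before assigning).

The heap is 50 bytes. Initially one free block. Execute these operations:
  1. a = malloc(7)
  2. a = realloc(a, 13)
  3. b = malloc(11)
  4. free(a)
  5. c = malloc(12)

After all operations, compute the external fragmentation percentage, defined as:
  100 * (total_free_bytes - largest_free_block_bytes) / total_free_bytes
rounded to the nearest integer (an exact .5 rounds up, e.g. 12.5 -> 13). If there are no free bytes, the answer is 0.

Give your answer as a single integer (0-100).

Answer: 4

Derivation:
Op 1: a = malloc(7) -> a = 0; heap: [0-6 ALLOC][7-49 FREE]
Op 2: a = realloc(a, 13) -> a = 0; heap: [0-12 ALLOC][13-49 FREE]
Op 3: b = malloc(11) -> b = 13; heap: [0-12 ALLOC][13-23 ALLOC][24-49 FREE]
Op 4: free(a) -> (freed a); heap: [0-12 FREE][13-23 ALLOC][24-49 FREE]
Op 5: c = malloc(12) -> c = 0; heap: [0-11 ALLOC][12-12 FREE][13-23 ALLOC][24-49 FREE]
Free blocks: [1 26] total_free=27 largest=26 -> 100*(27-26)/27 = 100/27 ≈ 3.704 -> rounds to 4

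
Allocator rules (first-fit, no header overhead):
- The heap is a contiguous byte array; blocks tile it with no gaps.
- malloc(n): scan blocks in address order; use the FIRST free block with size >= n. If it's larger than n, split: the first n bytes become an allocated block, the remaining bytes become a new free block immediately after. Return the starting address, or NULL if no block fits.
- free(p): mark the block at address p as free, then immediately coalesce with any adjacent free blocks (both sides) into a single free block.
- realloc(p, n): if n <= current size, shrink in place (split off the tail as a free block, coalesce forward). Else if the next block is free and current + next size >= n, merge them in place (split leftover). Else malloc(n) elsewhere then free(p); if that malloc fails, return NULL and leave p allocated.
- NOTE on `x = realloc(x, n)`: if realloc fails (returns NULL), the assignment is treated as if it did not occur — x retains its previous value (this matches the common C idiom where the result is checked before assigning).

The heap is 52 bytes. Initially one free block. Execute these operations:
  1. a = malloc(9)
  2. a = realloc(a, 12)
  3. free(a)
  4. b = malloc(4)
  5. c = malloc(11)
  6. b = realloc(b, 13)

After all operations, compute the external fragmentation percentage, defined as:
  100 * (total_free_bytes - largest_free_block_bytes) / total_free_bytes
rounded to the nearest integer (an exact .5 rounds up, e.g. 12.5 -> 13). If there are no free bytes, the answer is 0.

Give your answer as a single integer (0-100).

Op 1: a = malloc(9) -> a = 0; heap: [0-8 ALLOC][9-51 FREE]
Op 2: a = realloc(a, 12) -> a = 0; heap: [0-11 ALLOC][12-51 FREE]
Op 3: free(a) -> (freed a); heap: [0-51 FREE]
Op 4: b = malloc(4) -> b = 0; heap: [0-3 ALLOC][4-51 FREE]
Op 5: c = malloc(11) -> c = 4; heap: [0-3 ALLOC][4-14 ALLOC][15-51 FREE]
Op 6: b = realloc(b, 13) -> b = 15; heap: [0-3 FREE][4-14 ALLOC][15-27 ALLOC][28-51 FREE]
Free blocks: [4 24] total_free=28 largest=24 -> 100*(28-24)/28 = 400/28 ≈ 14.286 -> rounds to 14

Answer: 14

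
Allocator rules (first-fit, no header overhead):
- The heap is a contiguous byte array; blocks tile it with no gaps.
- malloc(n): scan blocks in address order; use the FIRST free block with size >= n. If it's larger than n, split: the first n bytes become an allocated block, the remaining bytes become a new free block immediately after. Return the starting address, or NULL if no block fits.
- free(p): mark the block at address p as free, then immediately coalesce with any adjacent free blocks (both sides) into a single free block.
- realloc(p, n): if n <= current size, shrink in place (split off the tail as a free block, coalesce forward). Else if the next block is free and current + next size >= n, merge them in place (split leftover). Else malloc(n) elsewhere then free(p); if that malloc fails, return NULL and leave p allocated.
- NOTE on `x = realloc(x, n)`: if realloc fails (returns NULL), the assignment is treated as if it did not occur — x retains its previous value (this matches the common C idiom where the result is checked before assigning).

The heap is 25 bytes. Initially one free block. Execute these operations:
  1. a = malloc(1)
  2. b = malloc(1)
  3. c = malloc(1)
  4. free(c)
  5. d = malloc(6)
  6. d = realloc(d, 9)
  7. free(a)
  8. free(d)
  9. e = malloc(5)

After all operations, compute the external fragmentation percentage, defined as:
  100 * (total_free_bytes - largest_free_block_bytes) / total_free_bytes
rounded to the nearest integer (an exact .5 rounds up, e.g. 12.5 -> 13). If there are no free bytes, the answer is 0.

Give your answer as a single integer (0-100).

Op 1: a = malloc(1) -> a = 0; heap: [0-0 ALLOC][1-24 FREE]
Op 2: b = malloc(1) -> b = 1; heap: [0-0 ALLOC][1-1 ALLOC][2-24 FREE]
Op 3: c = malloc(1) -> c = 2; heap: [0-0 ALLOC][1-1 ALLOC][2-2 ALLOC][3-24 FREE]
Op 4: free(c) -> (freed c); heap: [0-0 ALLOC][1-1 ALLOC][2-24 FREE]
Op 5: d = malloc(6) -> d = 2; heap: [0-0 ALLOC][1-1 ALLOC][2-7 ALLOC][8-24 FREE]
Op 6: d = realloc(d, 9) -> d = 2; heap: [0-0 ALLOC][1-1 ALLOC][2-10 ALLOC][11-24 FREE]
Op 7: free(a) -> (freed a); heap: [0-0 FREE][1-1 ALLOC][2-10 ALLOC][11-24 FREE]
Op 8: free(d) -> (freed d); heap: [0-0 FREE][1-1 ALLOC][2-24 FREE]
Op 9: e = malloc(5) -> e = 2; heap: [0-0 FREE][1-1 ALLOC][2-6 ALLOC][7-24 FREE]
Free blocks: [1 18] total_free=19 largest=18 -> 100*(19-18)/19 = 100/19 ≈ 5.263 -> rounds to 5

Answer: 5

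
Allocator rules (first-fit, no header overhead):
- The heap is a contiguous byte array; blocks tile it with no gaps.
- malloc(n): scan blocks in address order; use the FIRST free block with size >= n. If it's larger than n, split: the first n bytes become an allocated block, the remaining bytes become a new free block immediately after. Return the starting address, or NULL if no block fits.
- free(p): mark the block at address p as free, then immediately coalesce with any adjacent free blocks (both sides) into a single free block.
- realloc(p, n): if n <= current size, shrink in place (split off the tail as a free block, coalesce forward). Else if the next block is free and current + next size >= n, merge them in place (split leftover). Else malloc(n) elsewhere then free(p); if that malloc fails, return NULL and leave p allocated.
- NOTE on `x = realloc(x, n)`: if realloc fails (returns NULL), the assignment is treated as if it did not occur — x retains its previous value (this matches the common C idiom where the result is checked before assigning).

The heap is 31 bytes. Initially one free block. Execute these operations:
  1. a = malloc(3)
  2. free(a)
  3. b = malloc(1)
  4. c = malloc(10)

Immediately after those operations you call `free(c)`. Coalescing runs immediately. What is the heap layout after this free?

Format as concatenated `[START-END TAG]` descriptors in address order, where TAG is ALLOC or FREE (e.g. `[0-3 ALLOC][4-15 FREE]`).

Answer: [0-0 ALLOC][1-30 FREE]

Derivation:
Op 1: a = malloc(3) -> a = 0; heap: [0-2 ALLOC][3-30 FREE]
Op 2: free(a) -> (freed a); heap: [0-30 FREE]
Op 3: b = malloc(1) -> b = 0; heap: [0-0 ALLOC][1-30 FREE]
Op 4: c = malloc(10) -> c = 1; heap: [0-0 ALLOC][1-10 ALLOC][11-30 FREE]
free(c): c = 1 -> block [1-10 ALLOC]; mark free, coalesce with adjacent free neighbors -> [0-0 ALLOC][1-30 FREE]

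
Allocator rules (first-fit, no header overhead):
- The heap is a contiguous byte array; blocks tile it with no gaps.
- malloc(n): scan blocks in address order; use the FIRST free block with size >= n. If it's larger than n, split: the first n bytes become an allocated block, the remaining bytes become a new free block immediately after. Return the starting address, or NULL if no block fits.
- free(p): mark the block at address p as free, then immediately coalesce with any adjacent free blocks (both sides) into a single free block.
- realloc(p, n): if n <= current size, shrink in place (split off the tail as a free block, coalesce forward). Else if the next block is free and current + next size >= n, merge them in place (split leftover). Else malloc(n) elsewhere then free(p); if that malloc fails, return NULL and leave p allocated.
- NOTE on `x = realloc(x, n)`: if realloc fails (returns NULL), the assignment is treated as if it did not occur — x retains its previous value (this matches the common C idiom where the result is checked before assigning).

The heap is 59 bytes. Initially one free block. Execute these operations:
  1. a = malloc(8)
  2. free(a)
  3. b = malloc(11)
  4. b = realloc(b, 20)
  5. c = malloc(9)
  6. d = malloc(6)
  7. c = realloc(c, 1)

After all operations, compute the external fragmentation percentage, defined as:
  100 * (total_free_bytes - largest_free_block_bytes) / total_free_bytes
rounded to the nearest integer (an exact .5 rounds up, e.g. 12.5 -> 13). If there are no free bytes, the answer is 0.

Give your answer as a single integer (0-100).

Answer: 25

Derivation:
Op 1: a = malloc(8) -> a = 0; heap: [0-7 ALLOC][8-58 FREE]
Op 2: free(a) -> (freed a); heap: [0-58 FREE]
Op 3: b = malloc(11) -> b = 0; heap: [0-10 ALLOC][11-58 FREE]
Op 4: b = realloc(b, 20) -> b = 0; heap: [0-19 ALLOC][20-58 FREE]
Op 5: c = malloc(9) -> c = 20; heap: [0-19 ALLOC][20-28 ALLOC][29-58 FREE]
Op 6: d = malloc(6) -> d = 29; heap: [0-19 ALLOC][20-28 ALLOC][29-34 ALLOC][35-58 FREE]
Op 7: c = realloc(c, 1) -> c = 20; heap: [0-19 ALLOC][20-20 ALLOC][21-28 FREE][29-34 ALLOC][35-58 FREE]
Free blocks: [8 24] total_free=32 largest=24 -> 100*(32-24)/32 = 800/32 = 25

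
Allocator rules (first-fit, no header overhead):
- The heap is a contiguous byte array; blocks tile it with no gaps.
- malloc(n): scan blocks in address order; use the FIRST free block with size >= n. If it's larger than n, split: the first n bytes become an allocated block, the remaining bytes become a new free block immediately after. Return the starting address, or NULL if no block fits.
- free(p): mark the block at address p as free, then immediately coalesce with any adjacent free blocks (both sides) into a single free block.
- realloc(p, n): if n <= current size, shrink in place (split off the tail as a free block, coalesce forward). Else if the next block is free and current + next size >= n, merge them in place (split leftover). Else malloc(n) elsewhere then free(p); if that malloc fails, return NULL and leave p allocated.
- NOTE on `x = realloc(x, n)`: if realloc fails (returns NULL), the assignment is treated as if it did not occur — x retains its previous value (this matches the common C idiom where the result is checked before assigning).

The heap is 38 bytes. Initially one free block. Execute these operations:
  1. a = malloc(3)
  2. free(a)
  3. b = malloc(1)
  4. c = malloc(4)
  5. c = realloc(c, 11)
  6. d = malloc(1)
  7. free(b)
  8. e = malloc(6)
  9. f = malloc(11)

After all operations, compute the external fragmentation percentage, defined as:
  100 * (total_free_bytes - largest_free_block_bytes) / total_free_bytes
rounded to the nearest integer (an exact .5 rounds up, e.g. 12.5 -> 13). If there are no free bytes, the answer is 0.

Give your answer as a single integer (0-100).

Op 1: a = malloc(3) -> a = 0; heap: [0-2 ALLOC][3-37 FREE]
Op 2: free(a) -> (freed a); heap: [0-37 FREE]
Op 3: b = malloc(1) -> b = 0; heap: [0-0 ALLOC][1-37 FREE]
Op 4: c = malloc(4) -> c = 1; heap: [0-0 ALLOC][1-4 ALLOC][5-37 FREE]
Op 5: c = realloc(c, 11) -> c = 1; heap: [0-0 ALLOC][1-11 ALLOC][12-37 FREE]
Op 6: d = malloc(1) -> d = 12; heap: [0-0 ALLOC][1-11 ALLOC][12-12 ALLOC][13-37 FREE]
Op 7: free(b) -> (freed b); heap: [0-0 FREE][1-11 ALLOC][12-12 ALLOC][13-37 FREE]
Op 8: e = malloc(6) -> e = 13; heap: [0-0 FREE][1-11 ALLOC][12-12 ALLOC][13-18 ALLOC][19-37 FREE]
Op 9: f = malloc(11) -> f = 19; heap: [0-0 FREE][1-11 ALLOC][12-12 ALLOC][13-18 ALLOC][19-29 ALLOC][30-37 FREE]
Free blocks: [1 8] total_free=9 largest=8 -> 100*(9-8)/9 = 100/9 ≈ 11.111 -> rounds to 11

Answer: 11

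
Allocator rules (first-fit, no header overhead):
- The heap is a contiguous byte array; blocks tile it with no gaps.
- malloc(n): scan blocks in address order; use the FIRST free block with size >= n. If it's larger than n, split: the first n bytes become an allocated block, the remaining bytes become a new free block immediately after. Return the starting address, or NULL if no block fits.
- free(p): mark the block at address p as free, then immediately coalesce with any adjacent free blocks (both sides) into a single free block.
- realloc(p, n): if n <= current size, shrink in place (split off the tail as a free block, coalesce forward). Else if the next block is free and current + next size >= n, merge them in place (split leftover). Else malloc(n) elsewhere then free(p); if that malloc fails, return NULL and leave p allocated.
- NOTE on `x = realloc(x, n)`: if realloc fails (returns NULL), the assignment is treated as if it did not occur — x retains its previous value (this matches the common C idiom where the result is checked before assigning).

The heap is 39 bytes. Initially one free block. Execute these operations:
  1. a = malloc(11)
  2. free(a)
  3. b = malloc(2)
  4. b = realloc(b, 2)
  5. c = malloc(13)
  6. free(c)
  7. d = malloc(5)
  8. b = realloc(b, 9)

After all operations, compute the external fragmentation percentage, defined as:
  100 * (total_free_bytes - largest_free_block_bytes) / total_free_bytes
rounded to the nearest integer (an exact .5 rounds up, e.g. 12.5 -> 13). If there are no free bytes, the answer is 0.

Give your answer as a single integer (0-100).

Op 1: a = malloc(11) -> a = 0; heap: [0-10 ALLOC][11-38 FREE]
Op 2: free(a) -> (freed a); heap: [0-38 FREE]
Op 3: b = malloc(2) -> b = 0; heap: [0-1 ALLOC][2-38 FREE]
Op 4: b = realloc(b, 2) -> b = 0; heap: [0-1 ALLOC][2-38 FREE]
Op 5: c = malloc(13) -> c = 2; heap: [0-1 ALLOC][2-14 ALLOC][15-38 FREE]
Op 6: free(c) -> (freed c); heap: [0-1 ALLOC][2-38 FREE]
Op 7: d = malloc(5) -> d = 2; heap: [0-1 ALLOC][2-6 ALLOC][7-38 FREE]
Op 8: b = realloc(b, 9) -> b = 7; heap: [0-1 FREE][2-6 ALLOC][7-15 ALLOC][16-38 FREE]
Free blocks: [2 23] total_free=25 largest=23 -> 100*(25-23)/25 = 200/25 = 8

Answer: 8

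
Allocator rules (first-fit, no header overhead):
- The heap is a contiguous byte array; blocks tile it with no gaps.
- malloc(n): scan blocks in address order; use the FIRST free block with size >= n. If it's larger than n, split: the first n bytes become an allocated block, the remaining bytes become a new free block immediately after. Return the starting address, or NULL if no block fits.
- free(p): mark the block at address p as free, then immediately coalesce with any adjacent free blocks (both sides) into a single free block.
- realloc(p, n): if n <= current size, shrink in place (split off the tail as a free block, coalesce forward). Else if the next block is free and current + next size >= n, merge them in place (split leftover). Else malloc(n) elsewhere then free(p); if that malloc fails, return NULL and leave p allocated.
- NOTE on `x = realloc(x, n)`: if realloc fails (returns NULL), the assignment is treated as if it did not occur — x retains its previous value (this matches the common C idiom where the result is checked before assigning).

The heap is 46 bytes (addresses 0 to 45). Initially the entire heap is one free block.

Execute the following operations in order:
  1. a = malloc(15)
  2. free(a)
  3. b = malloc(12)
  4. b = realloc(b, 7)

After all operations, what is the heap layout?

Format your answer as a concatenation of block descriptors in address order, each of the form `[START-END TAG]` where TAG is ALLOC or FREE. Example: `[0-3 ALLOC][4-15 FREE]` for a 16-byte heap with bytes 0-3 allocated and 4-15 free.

Answer: [0-6 ALLOC][7-45 FREE]

Derivation:
Op 1: a = malloc(15) -> a = 0; heap: [0-14 ALLOC][15-45 FREE]
Op 2: free(a) -> (freed a); heap: [0-45 FREE]
Op 3: b = malloc(12) -> b = 0; heap: [0-11 ALLOC][12-45 FREE]
Op 4: b = realloc(b, 7) -> b = 0; heap: [0-6 ALLOC][7-45 FREE]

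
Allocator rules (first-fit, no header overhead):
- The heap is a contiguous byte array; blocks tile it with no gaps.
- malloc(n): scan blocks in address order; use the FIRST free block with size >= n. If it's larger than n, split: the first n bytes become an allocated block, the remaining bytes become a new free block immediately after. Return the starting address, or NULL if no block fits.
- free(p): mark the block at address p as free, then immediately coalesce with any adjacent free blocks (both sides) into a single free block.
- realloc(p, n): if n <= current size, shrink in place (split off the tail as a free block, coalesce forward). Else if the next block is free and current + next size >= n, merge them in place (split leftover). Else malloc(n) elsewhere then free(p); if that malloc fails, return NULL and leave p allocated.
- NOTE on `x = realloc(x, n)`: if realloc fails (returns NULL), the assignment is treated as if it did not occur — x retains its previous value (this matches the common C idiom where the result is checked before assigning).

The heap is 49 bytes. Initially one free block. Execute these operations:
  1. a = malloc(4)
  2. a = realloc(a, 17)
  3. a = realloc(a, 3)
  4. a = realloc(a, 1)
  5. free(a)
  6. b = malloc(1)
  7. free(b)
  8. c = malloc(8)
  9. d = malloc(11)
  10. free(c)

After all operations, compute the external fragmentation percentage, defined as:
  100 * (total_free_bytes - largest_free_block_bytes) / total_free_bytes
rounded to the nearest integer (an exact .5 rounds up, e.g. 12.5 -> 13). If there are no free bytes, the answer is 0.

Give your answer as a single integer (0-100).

Answer: 21

Derivation:
Op 1: a = malloc(4) -> a = 0; heap: [0-3 ALLOC][4-48 FREE]
Op 2: a = realloc(a, 17) -> a = 0; heap: [0-16 ALLOC][17-48 FREE]
Op 3: a = realloc(a, 3) -> a = 0; heap: [0-2 ALLOC][3-48 FREE]
Op 4: a = realloc(a, 1) -> a = 0; heap: [0-0 ALLOC][1-48 FREE]
Op 5: free(a) -> (freed a); heap: [0-48 FREE]
Op 6: b = malloc(1) -> b = 0; heap: [0-0 ALLOC][1-48 FREE]
Op 7: free(b) -> (freed b); heap: [0-48 FREE]
Op 8: c = malloc(8) -> c = 0; heap: [0-7 ALLOC][8-48 FREE]
Op 9: d = malloc(11) -> d = 8; heap: [0-7 ALLOC][8-18 ALLOC][19-48 FREE]
Op 10: free(c) -> (freed c); heap: [0-7 FREE][8-18 ALLOC][19-48 FREE]
Free blocks: [8 30] total_free=38 largest=30 -> 100*(38-30)/38 = 800/38 ≈ 21.053 -> rounds to 21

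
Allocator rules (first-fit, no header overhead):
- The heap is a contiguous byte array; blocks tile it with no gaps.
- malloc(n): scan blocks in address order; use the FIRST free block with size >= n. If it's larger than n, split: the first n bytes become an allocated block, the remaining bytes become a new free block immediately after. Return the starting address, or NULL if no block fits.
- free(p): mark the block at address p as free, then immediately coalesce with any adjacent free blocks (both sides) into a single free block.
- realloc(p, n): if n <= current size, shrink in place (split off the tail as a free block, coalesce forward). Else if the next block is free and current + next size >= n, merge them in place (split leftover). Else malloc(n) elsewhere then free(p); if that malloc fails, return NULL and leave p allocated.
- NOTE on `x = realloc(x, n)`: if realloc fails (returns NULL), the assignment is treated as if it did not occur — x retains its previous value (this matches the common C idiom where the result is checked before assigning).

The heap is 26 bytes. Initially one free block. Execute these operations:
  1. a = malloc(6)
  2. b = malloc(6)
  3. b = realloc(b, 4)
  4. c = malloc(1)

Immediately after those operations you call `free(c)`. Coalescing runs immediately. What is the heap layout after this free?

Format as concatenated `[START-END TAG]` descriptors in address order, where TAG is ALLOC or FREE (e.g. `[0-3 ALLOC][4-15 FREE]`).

Op 1: a = malloc(6) -> a = 0; heap: [0-5 ALLOC][6-25 FREE]
Op 2: b = malloc(6) -> b = 6; heap: [0-5 ALLOC][6-11 ALLOC][12-25 FREE]
Op 3: b = realloc(b, 4) -> b = 6; heap: [0-5 ALLOC][6-9 ALLOC][10-25 FREE]
Op 4: c = malloc(1) -> c = 10; heap: [0-5 ALLOC][6-9 ALLOC][10-10 ALLOC][11-25 FREE]
free(c): c = 10 -> block [10-10 ALLOC]; mark free, coalesce with adjacent free neighbors -> [0-5 ALLOC][6-9 ALLOC][10-25 FREE]

Answer: [0-5 ALLOC][6-9 ALLOC][10-25 FREE]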